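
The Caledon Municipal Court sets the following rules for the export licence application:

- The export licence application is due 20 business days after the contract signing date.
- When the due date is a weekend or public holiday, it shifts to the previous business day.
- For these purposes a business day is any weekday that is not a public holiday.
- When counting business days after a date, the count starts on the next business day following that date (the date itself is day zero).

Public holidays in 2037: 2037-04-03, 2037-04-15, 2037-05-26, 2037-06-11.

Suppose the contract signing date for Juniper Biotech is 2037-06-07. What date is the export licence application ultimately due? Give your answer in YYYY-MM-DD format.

20 business days after 2037-06-07, excluding weekends and holidays, is 2037-07-06.
2037-07-06 is a Monday and not a listed holiday, so it stands.
Final deadline: 2037-07-06.

2037-07-06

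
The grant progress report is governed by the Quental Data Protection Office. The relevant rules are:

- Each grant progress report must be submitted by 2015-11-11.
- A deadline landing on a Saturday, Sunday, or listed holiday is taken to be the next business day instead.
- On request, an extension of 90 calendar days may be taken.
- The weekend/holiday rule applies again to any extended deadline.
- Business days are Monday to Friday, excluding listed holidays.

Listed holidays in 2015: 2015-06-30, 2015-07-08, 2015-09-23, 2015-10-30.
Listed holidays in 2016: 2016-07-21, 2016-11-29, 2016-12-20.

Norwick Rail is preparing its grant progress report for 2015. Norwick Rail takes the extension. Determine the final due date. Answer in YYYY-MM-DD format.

Start from the fixed due date, 2015-11-11.
2015-11-11 (Wednesday) is already a business day.
Add the 90 calendar-day extension to 2015-11-11: 2016-02-09.
Since 2016-02-09 is a Tuesday and not a holiday, the date is unchanged.
Deadline: 2016-02-09.

2016-02-09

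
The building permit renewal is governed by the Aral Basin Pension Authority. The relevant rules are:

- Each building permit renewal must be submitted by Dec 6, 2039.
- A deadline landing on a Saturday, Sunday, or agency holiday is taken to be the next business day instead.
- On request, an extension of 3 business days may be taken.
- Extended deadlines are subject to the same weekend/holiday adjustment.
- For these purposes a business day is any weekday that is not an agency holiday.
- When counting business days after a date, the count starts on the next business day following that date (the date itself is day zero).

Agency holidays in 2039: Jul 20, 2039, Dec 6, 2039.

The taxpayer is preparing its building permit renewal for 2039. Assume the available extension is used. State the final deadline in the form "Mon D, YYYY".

Dec 12, 2039

The statutory due date is Dec 6, 2039.
Dec 6, 2039 falls on a listed holiday. Rolling to the next business day gives Dec 7, 2039, a Wednesday.
Counting 3 further business days from Dec 7, 2039 reaches Dec 12, 2039.
Since Dec 12, 2039 is a Monday and not a holiday, the date is unchanged.
The final due date is Dec 12, 2039.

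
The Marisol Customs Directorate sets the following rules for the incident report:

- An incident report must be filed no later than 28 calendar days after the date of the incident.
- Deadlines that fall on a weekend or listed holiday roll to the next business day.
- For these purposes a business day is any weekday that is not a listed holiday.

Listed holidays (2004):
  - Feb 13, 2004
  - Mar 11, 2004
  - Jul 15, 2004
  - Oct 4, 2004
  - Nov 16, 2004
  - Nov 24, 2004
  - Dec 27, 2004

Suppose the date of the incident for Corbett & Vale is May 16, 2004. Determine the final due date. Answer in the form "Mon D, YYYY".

Jun 14, 2004

Trigger date May 16, 2004 + 28 calendar days = Jun 13, 2004.
Because Jun 13, 2004 is a Sunday, the deadline becomes Jun 14, 2004 (Monday).
So the filing is due Jun 14, 2004.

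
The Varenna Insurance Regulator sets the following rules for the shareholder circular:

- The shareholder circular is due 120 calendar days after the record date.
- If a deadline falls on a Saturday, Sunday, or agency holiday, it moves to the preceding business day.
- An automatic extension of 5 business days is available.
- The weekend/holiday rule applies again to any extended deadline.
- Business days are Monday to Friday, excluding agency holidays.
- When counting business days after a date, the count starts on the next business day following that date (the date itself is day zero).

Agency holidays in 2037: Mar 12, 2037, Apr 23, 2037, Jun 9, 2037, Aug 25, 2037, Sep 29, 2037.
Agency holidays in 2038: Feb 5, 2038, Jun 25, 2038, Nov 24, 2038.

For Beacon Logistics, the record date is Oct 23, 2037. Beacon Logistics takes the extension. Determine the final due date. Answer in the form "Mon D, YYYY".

Feb 26, 2038

120 calendar days after Oct 23, 2037 is Feb 20, 2038.
Feb 20, 2038 falls on a Saturday. Rolling to the preceding business day gives Feb 19, 2038, a Friday.
Counting 5 further business days from Feb 19, 2038 reaches Feb 26, 2038.
Feb 26, 2038 is a Friday and not a listed holiday, so it stands.
Deadline: Feb 26, 2038.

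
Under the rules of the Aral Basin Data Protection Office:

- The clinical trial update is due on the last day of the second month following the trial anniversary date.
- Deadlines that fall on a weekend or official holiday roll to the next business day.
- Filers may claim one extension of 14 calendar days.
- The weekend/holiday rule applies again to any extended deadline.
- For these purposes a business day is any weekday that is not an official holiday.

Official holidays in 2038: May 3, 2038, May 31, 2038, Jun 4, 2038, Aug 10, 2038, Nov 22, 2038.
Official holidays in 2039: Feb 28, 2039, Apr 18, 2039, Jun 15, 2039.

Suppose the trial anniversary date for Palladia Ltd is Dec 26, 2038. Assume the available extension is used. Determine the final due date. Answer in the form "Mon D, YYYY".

The second month after Dec 26, 2038 is February 2039, whose last day is Feb 28, 2039.
Feb 28, 2039 falls on a listed holiday. Rolling to the next business day gives Mar 1, 2039, a Tuesday.
The 14-calendar-day extension moves the deadline from Mar 1, 2039 to Mar 15, 2039.
Mar 15, 2039 falls on a Tuesday, which is a business day, so no adjustment is needed.
So the filing is due Mar 15, 2039.

Mar 15, 2039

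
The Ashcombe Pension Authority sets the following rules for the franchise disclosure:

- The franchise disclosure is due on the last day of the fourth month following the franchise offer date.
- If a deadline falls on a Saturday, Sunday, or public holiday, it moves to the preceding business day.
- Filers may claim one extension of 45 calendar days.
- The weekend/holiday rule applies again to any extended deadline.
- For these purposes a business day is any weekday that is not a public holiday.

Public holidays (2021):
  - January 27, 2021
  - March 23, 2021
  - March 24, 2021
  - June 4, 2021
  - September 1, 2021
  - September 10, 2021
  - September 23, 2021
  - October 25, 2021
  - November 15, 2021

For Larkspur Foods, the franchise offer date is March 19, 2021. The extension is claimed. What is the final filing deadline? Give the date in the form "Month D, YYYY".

4 months after March 19, 2021 is July 2021; that month ends on July 31, 2021.
Because July 31, 2021 is a Saturday, the deadline becomes July 30, 2021 (Friday).
The 45-calendar-day extension moves the deadline from July 30, 2021 to September 13, 2021.
September 13, 2021 falls on a Monday, which is a business day, so no adjustment is needed.
Final deadline: September 13, 2021.

September 13, 2021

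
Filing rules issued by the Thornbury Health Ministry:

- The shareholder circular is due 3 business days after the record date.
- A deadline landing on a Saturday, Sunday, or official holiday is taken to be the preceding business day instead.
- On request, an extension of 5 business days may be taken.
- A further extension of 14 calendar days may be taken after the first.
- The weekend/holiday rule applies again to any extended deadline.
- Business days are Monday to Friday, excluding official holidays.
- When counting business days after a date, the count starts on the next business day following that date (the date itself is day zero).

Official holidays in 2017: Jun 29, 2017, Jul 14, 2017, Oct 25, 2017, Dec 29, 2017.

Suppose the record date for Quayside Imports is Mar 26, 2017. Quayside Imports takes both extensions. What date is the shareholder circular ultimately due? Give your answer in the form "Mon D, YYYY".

Apr 19, 2017

Starting the day after Mar 26, 2017 and counting 3 business days lands on Mar 29, 2017.
Mar 29, 2017 is a Wednesday and not a listed holiday, so it stands.
Applying the 5-business-day extension: 5 business days after Mar 29, 2017 is Apr 5, 2017.
Apr 5, 2017 (Wednesday) is already a business day.
With the 14-day extension, Apr 5, 2017 becomes Apr 19, 2017.
Apr 19, 2017 falls on a Wednesday, which is a business day, so no adjustment is needed.
The final due date is Apr 19, 2017.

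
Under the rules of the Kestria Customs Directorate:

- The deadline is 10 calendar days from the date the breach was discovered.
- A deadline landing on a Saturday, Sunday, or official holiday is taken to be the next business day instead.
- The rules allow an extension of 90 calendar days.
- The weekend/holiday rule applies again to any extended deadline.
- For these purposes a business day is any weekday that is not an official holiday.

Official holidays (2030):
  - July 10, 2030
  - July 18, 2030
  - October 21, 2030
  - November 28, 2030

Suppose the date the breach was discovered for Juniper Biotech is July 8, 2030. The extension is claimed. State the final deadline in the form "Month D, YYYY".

October 17, 2030

10 calendar days after July 8, 2030 is July 18, 2030.
July 18, 2030 is a listed holiday, so it moves to the next business day, July 19, 2030 (Friday).
Add the 90 calendar-day extension to July 19, 2030: October 17, 2030.
October 17, 2030 (Thursday) is already a business day.
So the filing is due October 17, 2030.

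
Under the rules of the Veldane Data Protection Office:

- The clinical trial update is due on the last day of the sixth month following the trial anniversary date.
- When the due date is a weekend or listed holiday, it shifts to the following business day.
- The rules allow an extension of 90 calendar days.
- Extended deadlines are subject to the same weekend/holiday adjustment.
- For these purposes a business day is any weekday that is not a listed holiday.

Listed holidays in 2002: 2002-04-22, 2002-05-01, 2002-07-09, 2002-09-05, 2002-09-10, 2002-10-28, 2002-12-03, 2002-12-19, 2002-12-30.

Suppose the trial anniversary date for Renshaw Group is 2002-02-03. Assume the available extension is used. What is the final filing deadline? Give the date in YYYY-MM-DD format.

6 months after 2002-02-03 falls in August 2002; the last day of that month is 2002-08-31.
2002-08-31 is a Saturday, so it moves to the next business day, 2002-09-02 (Monday).
With the 90-day extension, 2002-09-02 becomes 2002-12-01.
2002-12-01 is a Sunday; the next business day is 2002-12-02 (Monday).
So the filing is due 2002-12-02.

2002-12-02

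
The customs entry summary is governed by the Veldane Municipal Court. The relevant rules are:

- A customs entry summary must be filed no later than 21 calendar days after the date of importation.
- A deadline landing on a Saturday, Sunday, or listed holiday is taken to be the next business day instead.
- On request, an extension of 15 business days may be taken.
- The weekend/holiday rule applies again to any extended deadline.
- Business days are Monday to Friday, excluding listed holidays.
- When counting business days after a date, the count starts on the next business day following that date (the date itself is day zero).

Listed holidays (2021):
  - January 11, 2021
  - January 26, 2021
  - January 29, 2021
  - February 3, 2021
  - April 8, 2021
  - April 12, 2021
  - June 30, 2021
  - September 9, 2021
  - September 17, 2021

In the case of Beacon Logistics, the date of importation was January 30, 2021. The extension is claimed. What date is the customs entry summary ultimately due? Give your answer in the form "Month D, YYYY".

21 calendar days after January 30, 2021 is February 20, 2021.
February 20, 2021 is a Saturday, so it moves to the next business day, February 22, 2021 (Monday).
Counting 15 further business days from February 22, 2021 reaches March 15, 2021.
Since March 15, 2021 is a Monday and not a holiday, the date is unchanged.
Final deadline: March 15, 2021.

March 15, 2021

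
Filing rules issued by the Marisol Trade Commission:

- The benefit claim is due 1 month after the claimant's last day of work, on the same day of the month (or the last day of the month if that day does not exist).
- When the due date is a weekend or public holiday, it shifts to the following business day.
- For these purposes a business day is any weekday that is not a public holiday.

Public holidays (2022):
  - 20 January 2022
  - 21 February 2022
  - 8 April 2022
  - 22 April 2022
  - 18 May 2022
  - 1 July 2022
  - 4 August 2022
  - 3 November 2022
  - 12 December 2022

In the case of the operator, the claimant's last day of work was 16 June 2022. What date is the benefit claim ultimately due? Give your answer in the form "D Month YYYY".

18 July 2022

1 month from 16 June 2022 is 16 July 2022.
Because 16 July 2022 is a Saturday, the deadline becomes 18 July 2022 (Monday).
So the filing is due 18 July 2022.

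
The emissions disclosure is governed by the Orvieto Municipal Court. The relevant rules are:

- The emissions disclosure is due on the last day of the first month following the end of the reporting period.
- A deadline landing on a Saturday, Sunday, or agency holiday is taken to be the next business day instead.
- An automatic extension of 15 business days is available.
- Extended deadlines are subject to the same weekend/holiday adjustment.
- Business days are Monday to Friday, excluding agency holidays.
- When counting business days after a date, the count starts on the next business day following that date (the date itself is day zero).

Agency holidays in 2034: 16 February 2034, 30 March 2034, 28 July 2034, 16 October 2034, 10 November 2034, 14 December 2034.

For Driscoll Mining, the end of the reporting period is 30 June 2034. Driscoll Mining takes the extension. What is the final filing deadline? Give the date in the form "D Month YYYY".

1 month after 30 June 2034 is July 2034; that month ends on 31 July 2034.
31 July 2034 is a Monday and not a listed holiday, so it stands.
Applying the 15-business-day extension: 15 business days after 31 July 2034 is 21 August 2034.
21 August 2034 is a Monday and not a listed holiday, so it stands.
Final deadline: 21 August 2034.

21 August 2034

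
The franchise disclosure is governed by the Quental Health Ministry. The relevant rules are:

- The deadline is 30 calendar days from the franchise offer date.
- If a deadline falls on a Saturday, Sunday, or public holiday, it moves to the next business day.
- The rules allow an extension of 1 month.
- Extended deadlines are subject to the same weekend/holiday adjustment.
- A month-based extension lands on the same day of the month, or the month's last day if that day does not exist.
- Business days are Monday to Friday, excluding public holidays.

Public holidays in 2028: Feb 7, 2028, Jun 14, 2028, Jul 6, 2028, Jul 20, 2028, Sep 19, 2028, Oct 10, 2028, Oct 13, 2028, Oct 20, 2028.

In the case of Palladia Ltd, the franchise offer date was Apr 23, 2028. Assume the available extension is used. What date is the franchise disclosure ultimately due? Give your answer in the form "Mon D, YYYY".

Jun 23, 2028

Adding 30 calendar days to Apr 23, 2028 gives May 23, 2028.
Since May 23, 2028 is a Tuesday and not a holiday, the date is unchanged.
Applying the 1 month extension: 1 month after May 23, 2028 is Jun 23, 2028.
Jun 23, 2028 (Friday) is already a business day.
The final due date is Jun 23, 2028.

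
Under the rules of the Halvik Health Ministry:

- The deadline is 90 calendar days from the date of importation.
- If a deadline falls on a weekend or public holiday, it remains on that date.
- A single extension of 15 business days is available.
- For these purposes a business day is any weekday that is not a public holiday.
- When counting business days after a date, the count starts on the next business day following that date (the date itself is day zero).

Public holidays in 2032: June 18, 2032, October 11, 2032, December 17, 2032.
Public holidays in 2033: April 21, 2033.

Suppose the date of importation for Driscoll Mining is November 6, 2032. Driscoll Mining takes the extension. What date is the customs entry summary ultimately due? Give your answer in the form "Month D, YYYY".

February 25, 2033

90 calendar days after November 6, 2032 is February 4, 2033.
No adjustment is made for weekends or holidays, so February 4, 2033 stands.
Applying the 15-business-day extension: 15 business days after February 4, 2033 is February 25, 2033.
February 25, 2033 is a Friday; no weekend or holiday adjustment applies.
Final deadline: February 25, 2033.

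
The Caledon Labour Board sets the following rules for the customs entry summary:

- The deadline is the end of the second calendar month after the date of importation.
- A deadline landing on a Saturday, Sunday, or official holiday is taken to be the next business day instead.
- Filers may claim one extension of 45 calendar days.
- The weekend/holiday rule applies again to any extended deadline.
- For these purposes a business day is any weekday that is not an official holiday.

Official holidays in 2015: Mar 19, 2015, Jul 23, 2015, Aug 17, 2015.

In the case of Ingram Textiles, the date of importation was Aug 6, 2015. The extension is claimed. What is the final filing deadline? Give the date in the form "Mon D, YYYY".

2 months after Aug 6, 2015 falls in October 2015; the last day of that month is Oct 31, 2015.
Oct 31, 2015 is a Saturday, so it moves to the next business day, Nov 2, 2015 (Monday).
Applying the 45-calendar-day extension: Nov 2, 2015 + 45 days = Dec 17, 2015.
Since Dec 17, 2015 is a Thursday and not a holiday, the date is unchanged.
Deadline: Dec 17, 2015.

Dec 17, 2015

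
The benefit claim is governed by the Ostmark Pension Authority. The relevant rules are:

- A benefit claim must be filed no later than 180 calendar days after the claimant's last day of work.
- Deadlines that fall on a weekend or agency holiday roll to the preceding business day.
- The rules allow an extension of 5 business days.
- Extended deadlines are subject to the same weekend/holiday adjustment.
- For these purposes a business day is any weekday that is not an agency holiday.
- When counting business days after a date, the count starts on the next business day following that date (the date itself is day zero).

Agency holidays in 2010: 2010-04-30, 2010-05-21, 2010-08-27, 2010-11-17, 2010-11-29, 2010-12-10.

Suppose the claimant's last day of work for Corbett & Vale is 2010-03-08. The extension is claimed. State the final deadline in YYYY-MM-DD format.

180 calendar days after 2010-03-08 is 2010-09-04.
2010-09-04 is a Saturday, so it moves to the preceding business day, 2010-09-03 (Friday).
Counting 5 further business days from 2010-09-03 reaches 2010-09-10.
2010-09-10 (Friday) is already a business day.
So the filing is due 2010-09-10.

2010-09-10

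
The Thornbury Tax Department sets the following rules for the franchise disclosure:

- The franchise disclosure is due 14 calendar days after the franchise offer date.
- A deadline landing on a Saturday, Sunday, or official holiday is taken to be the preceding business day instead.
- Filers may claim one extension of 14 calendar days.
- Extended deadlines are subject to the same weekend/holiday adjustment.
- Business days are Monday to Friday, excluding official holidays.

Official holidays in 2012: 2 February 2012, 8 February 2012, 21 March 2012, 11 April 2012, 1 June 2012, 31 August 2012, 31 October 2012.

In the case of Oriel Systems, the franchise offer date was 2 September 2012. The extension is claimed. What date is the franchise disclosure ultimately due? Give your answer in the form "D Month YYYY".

28 September 2012

Trigger date 2 September 2012 + 14 calendar days = 16 September 2012.
Because 16 September 2012 is a Sunday, the deadline becomes 14 September 2012 (Friday).
With the 14-day extension, 14 September 2012 becomes 28 September 2012.
28 September 2012 (Friday) is already a business day.
The final due date is 28 September 2012.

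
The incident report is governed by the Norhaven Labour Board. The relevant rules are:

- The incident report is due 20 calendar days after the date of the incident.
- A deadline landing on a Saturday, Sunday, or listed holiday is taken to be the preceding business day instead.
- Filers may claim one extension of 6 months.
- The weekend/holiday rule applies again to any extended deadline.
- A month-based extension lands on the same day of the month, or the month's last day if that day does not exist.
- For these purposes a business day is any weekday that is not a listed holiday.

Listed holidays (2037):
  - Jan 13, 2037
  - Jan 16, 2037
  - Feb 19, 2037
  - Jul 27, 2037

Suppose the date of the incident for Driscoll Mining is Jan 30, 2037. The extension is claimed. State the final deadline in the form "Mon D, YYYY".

20 calendar days after Jan 30, 2037 is Feb 19, 2037.
Because Feb 19, 2037 is a listed holiday, the deadline becomes Feb 18, 2037 (Wednesday).
The 6 months extension carries Feb 18, 2037 to Aug 18, 2037.
Aug 18, 2037 is a Tuesday and not a listed holiday, so it stands.
Final deadline: Aug 18, 2037.

Aug 18, 2037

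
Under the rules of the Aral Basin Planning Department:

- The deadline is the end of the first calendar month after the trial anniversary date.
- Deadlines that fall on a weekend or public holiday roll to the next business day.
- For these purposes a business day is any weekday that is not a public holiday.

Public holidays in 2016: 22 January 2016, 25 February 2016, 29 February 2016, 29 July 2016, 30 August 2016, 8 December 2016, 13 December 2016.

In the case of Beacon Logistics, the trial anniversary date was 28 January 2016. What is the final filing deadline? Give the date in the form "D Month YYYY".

1 month after 28 January 2016 falls in February 2016; the last day of that month is 29 February 2016.
29 February 2016 is a listed holiday; the next business day is 1 March 2016 (Tuesday).
So the filing is due 1 March 2016.

1 March 2016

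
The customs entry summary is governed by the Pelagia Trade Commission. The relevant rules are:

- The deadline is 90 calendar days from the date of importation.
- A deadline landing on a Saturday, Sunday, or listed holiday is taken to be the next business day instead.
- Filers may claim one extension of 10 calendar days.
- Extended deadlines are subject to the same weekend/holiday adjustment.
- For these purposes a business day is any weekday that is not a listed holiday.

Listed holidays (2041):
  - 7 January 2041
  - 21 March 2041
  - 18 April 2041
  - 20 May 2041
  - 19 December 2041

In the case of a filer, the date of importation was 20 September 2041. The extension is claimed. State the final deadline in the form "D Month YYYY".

Adding 90 calendar days to 20 September 2041 gives 19 December 2041.
19 December 2041 is a listed holiday, so it moves to the next business day, 20 December 2041 (Friday).
Applying the 10-calendar-day extension: 20 December 2041 + 10 days = 30 December 2041.
30 December 2041 falls on a Monday, which is a business day, so no adjustment is needed.
So the filing is due 30 December 2041.

30 December 2041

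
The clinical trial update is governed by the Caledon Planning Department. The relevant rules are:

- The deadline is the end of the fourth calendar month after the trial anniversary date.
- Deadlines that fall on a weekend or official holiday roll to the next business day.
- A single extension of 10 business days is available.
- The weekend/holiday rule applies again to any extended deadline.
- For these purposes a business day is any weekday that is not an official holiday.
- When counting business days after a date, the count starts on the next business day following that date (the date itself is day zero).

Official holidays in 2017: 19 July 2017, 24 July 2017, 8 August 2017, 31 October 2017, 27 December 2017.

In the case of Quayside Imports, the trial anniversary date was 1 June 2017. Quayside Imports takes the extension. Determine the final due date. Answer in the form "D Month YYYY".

15 November 2017

4 months after 1 June 2017 falls in October 2017; the last day of that month is 31 October 2017.
31 October 2017 falls on a listed holiday. Rolling to the next business day gives 1 November 2017, a Wednesday.
Applying the 10-business-day extension: 10 business days after 1 November 2017 is 15 November 2017.
15 November 2017 falls on a Wednesday, which is a business day, so no adjustment is needed.
So the filing is due 15 November 2017.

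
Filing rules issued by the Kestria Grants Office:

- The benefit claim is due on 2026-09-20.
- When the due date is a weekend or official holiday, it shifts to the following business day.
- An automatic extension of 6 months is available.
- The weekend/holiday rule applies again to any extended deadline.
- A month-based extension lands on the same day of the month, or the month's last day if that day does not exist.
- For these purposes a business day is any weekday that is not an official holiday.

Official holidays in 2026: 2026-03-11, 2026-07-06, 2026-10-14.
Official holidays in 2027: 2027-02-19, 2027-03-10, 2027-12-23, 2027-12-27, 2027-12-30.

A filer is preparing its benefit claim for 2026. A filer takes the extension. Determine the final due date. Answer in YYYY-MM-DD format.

Start from the fixed due date, 2026-09-20.
2026-09-20 is a Sunday; the next business day is 2026-09-21 (Monday).
The 6 months extension carries 2026-09-21 to 2027-03-21.
2027-03-21 is a Sunday; the next business day is 2027-03-22 (Monday).
The final due date is 2027-03-22.

2027-03-22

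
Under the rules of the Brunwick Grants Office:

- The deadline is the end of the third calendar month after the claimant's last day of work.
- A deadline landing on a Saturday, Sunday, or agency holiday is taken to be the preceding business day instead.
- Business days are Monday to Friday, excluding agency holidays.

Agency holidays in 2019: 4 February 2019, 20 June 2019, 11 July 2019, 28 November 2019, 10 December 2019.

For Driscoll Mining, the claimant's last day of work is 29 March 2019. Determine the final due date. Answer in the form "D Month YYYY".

3 months after 29 March 2019 falls in June 2019; the last day of that month is 30 June 2019.
Because 30 June 2019 is a Sunday, the deadline becomes 28 June 2019 (Friday).
So the filing is due 28 June 2019.

28 June 2019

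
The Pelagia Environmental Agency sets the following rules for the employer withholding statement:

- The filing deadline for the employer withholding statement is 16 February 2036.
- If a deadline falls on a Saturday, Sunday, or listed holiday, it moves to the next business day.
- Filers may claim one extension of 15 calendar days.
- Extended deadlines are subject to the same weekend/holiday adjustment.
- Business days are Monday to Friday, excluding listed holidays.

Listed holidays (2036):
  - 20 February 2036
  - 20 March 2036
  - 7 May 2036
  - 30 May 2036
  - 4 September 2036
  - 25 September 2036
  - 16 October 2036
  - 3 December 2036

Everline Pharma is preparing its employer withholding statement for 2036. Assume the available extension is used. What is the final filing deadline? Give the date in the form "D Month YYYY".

4 March 2036

The statutory due date is 16 February 2036.
16 February 2036 is a Saturday; the next business day is 18 February 2036 (Monday).
The 15-calendar-day extension moves the deadline from 18 February 2036 to 4 March 2036.
4 March 2036 is a Tuesday and not a listed holiday, so it stands.
Final deadline: 4 March 2036.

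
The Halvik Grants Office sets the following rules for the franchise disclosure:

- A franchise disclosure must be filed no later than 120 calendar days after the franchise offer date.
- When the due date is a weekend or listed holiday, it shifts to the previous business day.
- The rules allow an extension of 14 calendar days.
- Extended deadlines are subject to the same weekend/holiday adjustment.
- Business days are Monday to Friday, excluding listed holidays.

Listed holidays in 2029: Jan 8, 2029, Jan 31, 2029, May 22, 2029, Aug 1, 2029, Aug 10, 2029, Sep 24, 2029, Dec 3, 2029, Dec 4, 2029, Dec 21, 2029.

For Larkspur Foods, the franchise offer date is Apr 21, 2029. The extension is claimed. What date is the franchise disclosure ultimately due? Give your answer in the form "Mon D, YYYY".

120 calendar days after Apr 21, 2029 is Aug 19, 2029.
Aug 19, 2029 falls on a Sunday. Rolling to the preceding business day gives Aug 17, 2029, a Friday.
Applying the 14-calendar-day extension: Aug 17, 2029 + 14 days = Aug 31, 2029.
Aug 31, 2029 (Friday) is already a business day.
The final due date is Aug 31, 2029.

Aug 31, 2029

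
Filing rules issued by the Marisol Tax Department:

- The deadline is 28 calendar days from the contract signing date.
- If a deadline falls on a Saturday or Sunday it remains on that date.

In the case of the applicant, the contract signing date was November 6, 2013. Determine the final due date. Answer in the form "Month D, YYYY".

Trigger date November 6, 2013 + 28 calendar days = December 4, 2013.
December 4, 2013 falls on a Wednesday. The rules make no weekend/holiday allowance, so it remains December 4, 2013.
The final due date is December 4, 2013.

December 4, 2013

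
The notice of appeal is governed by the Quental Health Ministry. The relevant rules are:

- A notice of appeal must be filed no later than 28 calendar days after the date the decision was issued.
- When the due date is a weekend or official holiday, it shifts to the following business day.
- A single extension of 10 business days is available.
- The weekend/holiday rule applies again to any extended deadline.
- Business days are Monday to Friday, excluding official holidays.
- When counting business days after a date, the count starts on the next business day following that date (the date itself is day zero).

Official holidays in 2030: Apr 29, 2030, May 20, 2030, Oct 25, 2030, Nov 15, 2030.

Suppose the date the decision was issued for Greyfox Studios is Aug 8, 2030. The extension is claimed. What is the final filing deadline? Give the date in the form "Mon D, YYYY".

Trigger date Aug 8, 2030 + 28 calendar days = Sep 5, 2030.
Sep 5, 2030 is a Thursday and not a listed holiday, so it stands.
Counting 10 further business days from Sep 5, 2030 reaches Sep 19, 2030.
Sep 19, 2030 (Thursday) is already a business day.
The final due date is Sep 19, 2030.

Sep 19, 2030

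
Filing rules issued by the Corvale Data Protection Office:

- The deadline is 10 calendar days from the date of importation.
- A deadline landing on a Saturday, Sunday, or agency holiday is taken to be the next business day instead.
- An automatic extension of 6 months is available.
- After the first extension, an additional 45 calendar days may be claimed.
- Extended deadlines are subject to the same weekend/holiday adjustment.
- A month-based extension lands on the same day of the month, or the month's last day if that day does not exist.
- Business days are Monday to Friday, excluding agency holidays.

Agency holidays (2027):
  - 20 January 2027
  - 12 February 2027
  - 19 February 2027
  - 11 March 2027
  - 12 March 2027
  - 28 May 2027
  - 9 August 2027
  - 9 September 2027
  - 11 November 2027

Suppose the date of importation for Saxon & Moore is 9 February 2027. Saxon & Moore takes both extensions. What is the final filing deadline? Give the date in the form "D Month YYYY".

10 calendar days after 9 February 2027 is 19 February 2027.
19 February 2027 is a listed holiday; the next business day is 22 February 2027 (Monday).
The 6 months extension carries 22 February 2027 to 22 August 2027.
22 August 2027 falls on a Sunday. Rolling to the next business day gives 23 August 2027, a Monday.
With the 45-day extension, 23 August 2027 becomes 7 October 2027.
7 October 2027 is a Thursday and not a listed holiday, so it stands.
Deadline: 7 October 2027.

7 October 2027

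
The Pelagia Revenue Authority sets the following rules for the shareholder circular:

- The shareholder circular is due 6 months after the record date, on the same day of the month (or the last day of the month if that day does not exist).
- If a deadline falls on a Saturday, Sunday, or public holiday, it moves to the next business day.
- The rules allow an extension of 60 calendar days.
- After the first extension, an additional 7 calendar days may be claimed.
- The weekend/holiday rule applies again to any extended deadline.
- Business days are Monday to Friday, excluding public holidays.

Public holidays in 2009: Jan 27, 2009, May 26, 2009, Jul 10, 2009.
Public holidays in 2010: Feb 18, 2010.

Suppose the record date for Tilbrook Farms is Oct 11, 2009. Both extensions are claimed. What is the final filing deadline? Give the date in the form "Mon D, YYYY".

Jun 18, 2010

6 months from Oct 11, 2009 is Apr 11, 2010.
Apr 11, 2010 is a Sunday, so it moves to the next business day, Apr 12, 2010 (Monday).
Add the 60 calendar-day extension to Apr 12, 2010: Jun 11, 2010.
Jun 11, 2010 falls on a Friday, which is a business day, so no adjustment is needed.
The 7-calendar-day extension moves the deadline from Jun 11, 2010 to Jun 18, 2010.
Jun 18, 2010 falls on a Friday, which is a business day, so no adjustment is needed.
Final deadline: Jun 18, 2010.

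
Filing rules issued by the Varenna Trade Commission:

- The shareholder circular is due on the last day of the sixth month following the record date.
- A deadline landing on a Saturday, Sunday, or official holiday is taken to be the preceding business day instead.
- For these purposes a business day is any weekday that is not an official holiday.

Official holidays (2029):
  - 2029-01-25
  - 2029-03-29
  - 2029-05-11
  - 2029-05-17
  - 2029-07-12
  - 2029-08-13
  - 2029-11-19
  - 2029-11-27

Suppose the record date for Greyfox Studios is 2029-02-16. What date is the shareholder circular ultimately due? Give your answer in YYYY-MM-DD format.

2029-08-31

6 months after 2029-02-16 is August 2029; that month ends on 2029-08-31.
2029-08-31 is a Friday and not a listed holiday, so it stands.
Deadline: 2029-08-31.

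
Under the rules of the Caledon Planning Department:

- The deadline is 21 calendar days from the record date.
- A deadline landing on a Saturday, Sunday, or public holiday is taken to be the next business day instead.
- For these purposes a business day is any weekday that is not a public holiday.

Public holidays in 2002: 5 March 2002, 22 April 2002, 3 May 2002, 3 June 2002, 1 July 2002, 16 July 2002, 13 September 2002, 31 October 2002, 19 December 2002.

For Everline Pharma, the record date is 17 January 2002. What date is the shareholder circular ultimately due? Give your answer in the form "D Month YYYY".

21 calendar days after 17 January 2002 is 7 February 2002.
7 February 2002 (Thursday) is already a business day.
So the filing is due 7 February 2002.

7 February 2002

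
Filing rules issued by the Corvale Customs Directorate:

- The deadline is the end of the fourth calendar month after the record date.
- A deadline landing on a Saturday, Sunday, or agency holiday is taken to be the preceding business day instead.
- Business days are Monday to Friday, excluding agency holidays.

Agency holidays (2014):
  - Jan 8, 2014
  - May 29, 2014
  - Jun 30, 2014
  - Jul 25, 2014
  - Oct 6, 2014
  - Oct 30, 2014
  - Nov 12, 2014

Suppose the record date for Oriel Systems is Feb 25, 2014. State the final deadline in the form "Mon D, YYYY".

Jun 27, 2014

4 months after Feb 25, 2014 falls in June 2014; the last day of that month is Jun 30, 2014.
Jun 30, 2014 is a listed holiday; the preceding business day is Jun 27, 2014 (Friday).
Final deadline: Jun 27, 2014.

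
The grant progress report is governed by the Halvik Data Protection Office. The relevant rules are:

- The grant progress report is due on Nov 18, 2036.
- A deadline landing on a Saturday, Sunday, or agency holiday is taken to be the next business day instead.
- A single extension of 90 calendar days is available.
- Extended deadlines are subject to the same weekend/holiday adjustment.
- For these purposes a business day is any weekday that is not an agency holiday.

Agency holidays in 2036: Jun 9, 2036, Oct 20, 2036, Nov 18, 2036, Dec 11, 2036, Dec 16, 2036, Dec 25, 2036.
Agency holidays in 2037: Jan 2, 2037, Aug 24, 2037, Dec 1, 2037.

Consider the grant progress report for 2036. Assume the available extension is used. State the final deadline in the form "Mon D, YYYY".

The statutory due date is Nov 18, 2036.
Because Nov 18, 2036 is a listed holiday, the deadline becomes Nov 19, 2036 (Wednesday).
Add the 90 calendar-day extension to Nov 19, 2036: Feb 17, 2037.
Since Feb 17, 2037 is a Tuesday and not a holiday, the date is unchanged.
Deadline: Feb 17, 2037.

Feb 17, 2037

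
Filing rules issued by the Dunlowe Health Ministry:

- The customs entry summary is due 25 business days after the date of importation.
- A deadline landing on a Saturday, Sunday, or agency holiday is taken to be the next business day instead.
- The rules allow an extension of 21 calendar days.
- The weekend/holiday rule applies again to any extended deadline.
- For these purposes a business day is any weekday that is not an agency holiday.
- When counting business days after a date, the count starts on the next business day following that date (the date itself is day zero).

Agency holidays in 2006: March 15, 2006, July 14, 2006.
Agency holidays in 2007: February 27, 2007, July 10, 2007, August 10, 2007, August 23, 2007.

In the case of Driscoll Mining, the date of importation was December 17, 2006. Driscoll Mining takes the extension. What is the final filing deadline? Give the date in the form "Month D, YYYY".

February 9, 2007

Starting the day after December 17, 2006 and counting 25 business days lands on January 19, 2007.
January 19, 2007 is a Friday and not a listed holiday, so it stands.
With the 21-day extension, January 19, 2007 becomes February 9, 2007.
Since February 9, 2007 is a Friday and not a holiday, the date is unchanged.
Deadline: February 9, 2007.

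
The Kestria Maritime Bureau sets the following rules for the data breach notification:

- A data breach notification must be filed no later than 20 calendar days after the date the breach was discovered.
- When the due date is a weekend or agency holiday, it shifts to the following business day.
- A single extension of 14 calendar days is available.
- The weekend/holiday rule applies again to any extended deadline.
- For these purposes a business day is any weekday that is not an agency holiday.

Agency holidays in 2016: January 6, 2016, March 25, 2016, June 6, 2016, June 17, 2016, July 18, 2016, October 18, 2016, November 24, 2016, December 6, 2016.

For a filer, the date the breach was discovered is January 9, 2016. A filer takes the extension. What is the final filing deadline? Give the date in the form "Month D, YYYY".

February 12, 2016

Adding 20 calendar days to January 9, 2016 gives January 29, 2016.
January 29, 2016 is a Friday and not a listed holiday, so it stands.
Add the 14 calendar-day extension to January 29, 2016: February 12, 2016.
Since February 12, 2016 is a Friday and not a holiday, the date is unchanged.
Final deadline: February 12, 2016.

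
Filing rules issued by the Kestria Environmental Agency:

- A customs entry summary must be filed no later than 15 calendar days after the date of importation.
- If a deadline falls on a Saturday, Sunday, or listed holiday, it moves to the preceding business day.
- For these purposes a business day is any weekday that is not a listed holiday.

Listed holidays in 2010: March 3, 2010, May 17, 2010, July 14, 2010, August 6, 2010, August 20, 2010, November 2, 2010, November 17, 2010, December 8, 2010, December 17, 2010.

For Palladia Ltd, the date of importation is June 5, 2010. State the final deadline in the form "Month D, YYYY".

June 18, 2010

Trigger date June 5, 2010 + 15 calendar days = June 20, 2010.
June 20, 2010 is a Sunday, so it moves to the preceding business day, June 18, 2010 (Friday).
The final due date is June 18, 2010.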